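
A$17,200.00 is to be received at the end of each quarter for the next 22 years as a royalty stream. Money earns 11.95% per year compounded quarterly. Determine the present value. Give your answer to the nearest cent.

A$532,562.11

This is an ordinary annuity: 88 payments of A$17,200.00 at the end of each quarter.
Periodic rate r = 0.1195/4 per quarter; n is counted in quarters.
PV = PMT × [(1 − (1+r)^−n)/r] = 17,200 × [1 − (1+r)^−88] / r = A$532,562.11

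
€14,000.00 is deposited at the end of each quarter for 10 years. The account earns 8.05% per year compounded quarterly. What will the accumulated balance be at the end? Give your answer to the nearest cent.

€847,922.99

This is an ordinary annuity: 40 deposits of €14,000.00 at the end of each quarter.
Periodic rate r = 0.0805/4 per quarter; n is counted in quarters.
FV = PMT × [((1+r)^n − 1)/r] = 14,000 × [(1+r)^40 − 1] / r = €847,922.99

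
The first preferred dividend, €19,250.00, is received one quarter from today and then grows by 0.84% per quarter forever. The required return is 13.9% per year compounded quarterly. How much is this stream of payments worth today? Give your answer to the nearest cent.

€730,550.28

Periodic rate r = 0.139/4 per quarter.
Growing perpetuity (Gordon): PV = PMT₁ / (r − g) = 19,250 / (r − 0.0084) = €730,550.28.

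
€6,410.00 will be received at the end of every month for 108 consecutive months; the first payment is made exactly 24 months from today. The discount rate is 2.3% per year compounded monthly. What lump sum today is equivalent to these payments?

Ordinary annuity of 108 payments, first payment at period 24.
Periodic rate r = 0.023/12 per month; n is counted in months.
The ordinary-annuity PV formula values the stream one period before the first payment (period 23); discount that back 23 periods:
PV₀ = 6,410 × [1 − (1+r)^−108] / r × (1+r)^−23 = €597,869.30

€597,869.30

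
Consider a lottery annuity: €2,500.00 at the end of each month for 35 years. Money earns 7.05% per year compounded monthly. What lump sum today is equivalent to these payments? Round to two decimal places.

€389,186.79

This is an ordinary annuity: 420 payments of €2,500.00 at the end of each month.
Periodic rate r = 0.0705/12 per month; n is counted in months.
PV = PMT × [(1 − (1+r)^−n)/r] = 2,500 × [1 − (1+r)^−420] / r = €389,186.79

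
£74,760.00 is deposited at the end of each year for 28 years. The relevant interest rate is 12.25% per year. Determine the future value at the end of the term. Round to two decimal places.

£14,904,686.24

This is an ordinary annuity: 28 deposits of £74,760.00 at the end of each year.
Periodic rate r = 0.1225 per year.
FV = PMT × [((1+r)^n − 1)/r] = 74,760 × [(1+r)^28 − 1] / r = £14,904,686.24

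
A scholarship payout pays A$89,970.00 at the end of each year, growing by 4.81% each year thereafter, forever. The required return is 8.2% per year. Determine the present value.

Periodic rate r = 0.082 per year.
Growing perpetuity (Gordon): PV = PMT₁ / (r − g) = 89,970 / (r − 0.0481) = A$2,653,982.30.

A$2,653,982.30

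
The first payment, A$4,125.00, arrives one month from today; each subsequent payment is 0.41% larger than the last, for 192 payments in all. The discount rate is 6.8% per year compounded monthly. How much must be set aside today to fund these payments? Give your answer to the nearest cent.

Periodic rate r = 0.068/12 per month; n is counted in months.
Growing ordinary annuity: PV = PMT₁ × [1 − ((1+g)/(1+r))^n] / (r − g) = 4,125 × [1 − ((1+0.0041)/(1+r))^192] / (r − 0.0041) = A$681,128.98.

A$681,128.98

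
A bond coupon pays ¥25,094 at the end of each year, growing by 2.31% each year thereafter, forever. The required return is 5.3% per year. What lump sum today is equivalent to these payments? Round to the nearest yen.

Periodic rate r = 0.053 per year.
Growing perpetuity (Gordon): PV = PMT₁ / (r − g) = 25,094 / (r − 0.0231) = ¥839,264.

¥839,264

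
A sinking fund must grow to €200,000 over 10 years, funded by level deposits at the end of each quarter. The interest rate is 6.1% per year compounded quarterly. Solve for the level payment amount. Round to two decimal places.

Level ordinary annuity; solve FV = PMT × [((1+r)^n − 1)/r] for PMT.
Periodic rate r = 0.061/4 per quarter; n is counted in quarters.
With n = 40: PMT = 200,000 / ([((1+r)^n − 1)/r]) = €3,665.97

€3,665.97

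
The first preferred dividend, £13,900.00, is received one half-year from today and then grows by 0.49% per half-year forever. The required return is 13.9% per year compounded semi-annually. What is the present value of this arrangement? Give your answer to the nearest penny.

Periodic rate r = 0.139/2 per half-year.
Growing perpetuity (Gordon): PV = PMT₁ / (r − g) = 13,900 / (r − 0.0049) = £215,170.28.

£215,170.28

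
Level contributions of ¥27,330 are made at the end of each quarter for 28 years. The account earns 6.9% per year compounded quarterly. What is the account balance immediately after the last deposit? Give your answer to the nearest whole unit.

This is an ordinary annuity: 112 deposits of ¥27,330 at the end of each quarter.
Periodic rate r = 0.069/4 per quarter; n is counted in quarters.
FV = PMT × [((1+r)^n − 1)/r] = 27,330 × [(1+r)^112 − 1] / r = ¥9,174,178

¥9,174,178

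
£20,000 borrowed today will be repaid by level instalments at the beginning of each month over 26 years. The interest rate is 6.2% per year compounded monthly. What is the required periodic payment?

£128.55

Level annuity due; solve PV = PMT × [(1 − (1+r)^−n)/r] × (1+r) for PMT.
Periodic rate r = 0.062/12 per month; n is counted in months.
With n = 312: PMT = 20,000 / ([(1 − (1+r)^−n)/r] × (1+r)) = £128.55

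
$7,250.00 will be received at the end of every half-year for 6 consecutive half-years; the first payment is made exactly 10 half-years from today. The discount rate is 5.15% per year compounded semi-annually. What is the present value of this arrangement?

Ordinary annuity of 6 payments, first payment at period 10.
Periodic rate r = 0.0515/2 per half-year; n is counted in half-years.
The ordinary-annuity PV formula values the stream one period before the first payment (period 9); discount that back 9 periods:
PV₀ = 7,250 × [1 − (1+r)^−6] / r × (1+r)^−9 = $31,686.88

$31,686.88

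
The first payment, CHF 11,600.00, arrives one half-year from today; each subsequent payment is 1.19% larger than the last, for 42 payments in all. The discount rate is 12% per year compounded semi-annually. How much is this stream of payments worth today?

Periodic rate r = 0.12/2 per half-year; n is counted in half-years.
Growing ordinary annuity: PV = PMT₁ × [1 − ((1+g)/(1+r))^n] / (r − g) = 11,600 × [1 − ((1+0.0119)/(1+r))^42] / (r − 0.0119) = CHF 206,868.07.

CHF 206,868.07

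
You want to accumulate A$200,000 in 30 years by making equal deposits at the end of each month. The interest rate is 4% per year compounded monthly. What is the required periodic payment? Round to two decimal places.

A$288.16

Level ordinary annuity; solve FV = PMT × [((1+r)^n − 1)/r] for PMT.
Periodic rate r = 0.04/12 per month; n is counted in months.
With n = 360: PMT = 200,000 / ([((1+r)^n − 1)/r]) = A$288.16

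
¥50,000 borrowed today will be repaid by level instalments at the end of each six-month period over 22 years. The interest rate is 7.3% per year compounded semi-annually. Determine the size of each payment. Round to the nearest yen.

Level ordinary annuity; solve PV = PMT × [(1 − (1+r)^−n)/r] for PMT.
Periodic rate r = 0.073/2 per half-year; n is counted in half-years.
With n = 44: PMT = 50,000 / ([(1 − (1+r)^−n)/r]) = ¥2,300

¥2,300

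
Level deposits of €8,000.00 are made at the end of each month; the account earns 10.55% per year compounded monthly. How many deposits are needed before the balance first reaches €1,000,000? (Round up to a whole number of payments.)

85 payments

Periodic rate r = 0.1055/12 per month; n is counted in months.
Ordinary annuity FV: 1,000,000 = 8,000 × [((1+r)^n − 1)/r].
(1+r)^n = 1 + 1,000,000 × r / 8,000, so n = ln(1 + 1,000,000·r/8,000) / ln(1+r) = 84.70.
Round up to a whole number of payments: n = 85.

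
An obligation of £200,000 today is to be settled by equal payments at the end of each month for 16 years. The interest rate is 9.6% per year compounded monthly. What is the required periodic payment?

£2,042.27

Level ordinary annuity; solve PV = PMT × [(1 − (1+r)^−n)/r] for PMT.
Periodic rate r = 0.096/12 per month; n is counted in months.
With n = 192: PMT = 200,000 / ([(1 − (1+r)^−n)/r]) = £2,042.27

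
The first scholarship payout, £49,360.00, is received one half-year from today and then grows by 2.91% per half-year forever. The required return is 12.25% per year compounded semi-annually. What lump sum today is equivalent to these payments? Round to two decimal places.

£1,535,303.27

Periodic rate r = 0.1225/2 per half-year.
Growing perpetuity (Gordon): PV = PMT₁ / (r − g) = 49,360 / (r − 0.0291) = £1,535,303.27.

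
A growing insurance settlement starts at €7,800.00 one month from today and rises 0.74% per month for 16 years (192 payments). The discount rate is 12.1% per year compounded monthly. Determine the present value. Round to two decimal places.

€1,162,575.94

Periodic rate r = 0.121/12 per month; n is counted in months.
Growing ordinary annuity: PV = PMT₁ × [1 − ((1+g)/(1+r))^n] / (r − g) = 7,800 × [1 − ((1+0.0074)/(1+r))^192] / (r − 0.0074) = €1,162,575.94.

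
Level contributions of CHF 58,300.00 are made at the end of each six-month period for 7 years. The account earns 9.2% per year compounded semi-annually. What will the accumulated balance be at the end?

This is an ordinary annuity: 14 deposits of CHF 58,300.00 at the end of each six-month period.
Periodic rate r = 0.092/2 per half-year; n is counted in half-years.
FV = PMT × [((1+r)^n − 1)/r] = 58,300 × [(1+r)^14 − 1] / r = CHF 1,111,388.85

CHF 1,111,388.85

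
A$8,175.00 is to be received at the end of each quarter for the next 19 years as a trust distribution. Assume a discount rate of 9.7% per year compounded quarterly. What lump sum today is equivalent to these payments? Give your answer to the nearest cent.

A$282,547.40

This is an ordinary annuity: 76 payments of A$8,175.00 at the end of each quarter.
Periodic rate r = 0.097/4 per quarter; n is counted in quarters.
PV = PMT × [(1 − (1+r)^−n)/r] = 8,175 × [1 − (1+r)^−76] / r = A$282,547.40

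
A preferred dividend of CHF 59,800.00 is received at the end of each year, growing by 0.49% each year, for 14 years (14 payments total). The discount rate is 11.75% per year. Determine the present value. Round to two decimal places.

CHF 411,018.27

Periodic rate r = 0.1175 per year.
Growing ordinary annuity: PV = PMT₁ × [1 − ((1+g)/(1+r))^n] / (r − g) = 59,800 × [1 − ((1+0.0049)/(1+r))^14] / (r − 0.0049) = CHF 411,018.27.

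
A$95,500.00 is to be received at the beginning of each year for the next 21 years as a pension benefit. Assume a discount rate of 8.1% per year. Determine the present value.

A$1,026,196.48

This is an annuity due: 21 payments of A$95,500.00 at the beginning of each year.
Periodic rate r = 0.081 per year.
PV = PMT × [(1 − (1+r)^−n)/r] × (1+r) = 95,500 × [1 − (1+r)^−21] / r × (1+r) = A$1,026,196.48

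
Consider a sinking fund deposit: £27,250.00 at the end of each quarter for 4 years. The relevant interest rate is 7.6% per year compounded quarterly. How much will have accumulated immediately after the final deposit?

£503,995.10

This is an ordinary annuity: 16 deposits of £27,250.00 at the end of each quarter.
Periodic rate r = 0.076/4 per quarter; n is counted in quarters.
FV = PMT × [((1+r)^n − 1)/r] = 27,250 × [(1+r)^16 − 1] / r = £503,995.10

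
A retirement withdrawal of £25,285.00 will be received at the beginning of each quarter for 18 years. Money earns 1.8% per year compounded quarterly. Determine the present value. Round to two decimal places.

This is an annuity due: 72 payments of £25,285.00 at the beginning of each quarter.
Periodic rate r = 0.018/4 per quarter; n is counted in quarters.
PV = PMT × [(1 − (1+r)^−n)/r] × (1+r) = 25,285 × [1 − (1+r)^−72] / r × (1+r) = £1,559,055.69

£1,559,055.69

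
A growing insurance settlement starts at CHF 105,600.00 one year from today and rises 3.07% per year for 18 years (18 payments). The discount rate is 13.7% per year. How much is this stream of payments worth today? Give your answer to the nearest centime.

CHF 823,659.60

Periodic rate r = 0.137 per year.
Growing ordinary annuity: PV = PMT₁ × [1 − ((1+g)/(1+r))^n] / (r − g) = 105,600 × [1 − ((1+0.0307)/(1+r))^18] / (r − 0.0307) = CHF 823,659.60.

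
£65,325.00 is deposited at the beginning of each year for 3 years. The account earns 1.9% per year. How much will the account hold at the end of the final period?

This is an annuity due: 3 deposits of £65,325.00 at the beginning of each year.
Periodic rate r = 0.019 per year.
FV = PMT × [((1+r)^n − 1)/r] × (1+r) = 65,325 × [(1+r)^3 − 1] / r × (1+r) = £203,516.83

£203,516.83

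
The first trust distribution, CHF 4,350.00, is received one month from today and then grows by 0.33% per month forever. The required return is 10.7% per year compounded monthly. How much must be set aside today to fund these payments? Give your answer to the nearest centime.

Periodic rate r = 0.107/12 per month.
Growing perpetuity (Gordon): PV = PMT₁ / (r − g) = 4,350 / (r − 0.0033) = CHF 774,480.71.

CHF 774,480.71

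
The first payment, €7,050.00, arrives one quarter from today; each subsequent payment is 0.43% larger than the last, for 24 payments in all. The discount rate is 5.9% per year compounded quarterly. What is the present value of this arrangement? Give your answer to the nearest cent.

Periodic rate r = 0.059/4 per quarter; n is counted in quarters.
Growing ordinary annuity: PV = PMT₁ × [1 − ((1+g)/(1+r))^n] / (r − g) = 7,050 × [1 − ((1+0.0043)/(1+r))^24] / (r − 0.0043) = €148,407.65.

€148,407.65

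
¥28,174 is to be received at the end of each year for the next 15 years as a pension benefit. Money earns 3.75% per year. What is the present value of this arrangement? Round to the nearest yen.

This is an ordinary annuity: 15 payments of ¥28,174 at the end of each year.
Periodic rate r = 0.0375 per year.
PV = PMT × [(1 − (1+r)^−n)/r] = 28,174 × [1 − (1+r)^−15] / r = ¥318,797

¥318,797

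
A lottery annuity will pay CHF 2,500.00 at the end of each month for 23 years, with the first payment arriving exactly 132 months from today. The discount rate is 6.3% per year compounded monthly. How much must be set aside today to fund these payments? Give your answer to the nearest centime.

CHF 183,291.26

Ordinary annuity of 276 payments, first payment at period 132.
Periodic rate r = 0.063/12 per month; n is counted in months.
The ordinary-annuity PV formula values the stream one period before the first payment (period 131); discount that back 131 periods:
PV₀ = 2,500 × [1 − (1+r)^−276] / r × (1+r)^−131 = CHF 183,291.26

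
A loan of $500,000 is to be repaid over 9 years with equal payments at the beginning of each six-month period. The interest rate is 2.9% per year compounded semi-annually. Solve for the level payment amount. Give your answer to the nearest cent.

$31,306.12

Level annuity due; solve PV = PMT × [(1 − (1+r)^−n)/r] × (1+r) for PMT.
Periodic rate r = 0.029/2 per half-year; n is counted in half-years.
With n = 18: PMT = 500,000 / ([(1 − (1+r)^−n)/r] × (1+r)) = $31,306.12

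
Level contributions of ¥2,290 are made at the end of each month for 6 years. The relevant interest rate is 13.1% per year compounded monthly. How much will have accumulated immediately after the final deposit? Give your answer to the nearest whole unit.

This is an ordinary annuity: 72 deposits of ¥2,290 at the end of each month.
Periodic rate r = 0.131/12 per month; n is counted in months.
FV = PMT × [((1+r)^n − 1)/r] = 2,290 × [(1+r)^72 − 1] / r = ¥248,636

¥248,636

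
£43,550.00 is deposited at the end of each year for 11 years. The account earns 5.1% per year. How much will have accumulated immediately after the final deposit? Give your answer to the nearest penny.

This is an ordinary annuity: 11 deposits of £43,550.00 at the end of each year.
Periodic rate r = 0.051 per year.
FV = PMT × [((1+r)^n − 1)/r] = 43,550 × [(1+r)^11 − 1] / r = £621,947.60

£621,947.60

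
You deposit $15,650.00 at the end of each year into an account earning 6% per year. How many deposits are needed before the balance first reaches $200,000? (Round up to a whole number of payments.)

10 payments

Periodic rate r = 0.06 per year.
Ordinary annuity FV: 200,000 = 15,650 × [((1+r)^n − 1)/r].
(1+r)^n = 1 + 200,000 × r / 15,650, so n = ln(1 + 200,000·r/15,650) / ln(1+r) = 9.77.
Round up to a whole number of payments: n = 10.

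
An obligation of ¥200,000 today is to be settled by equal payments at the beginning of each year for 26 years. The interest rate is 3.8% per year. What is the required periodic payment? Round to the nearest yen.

Level annuity due; solve PV = PMT × [(1 − (1+r)^−n)/r] × (1+r) for PMT.
Periodic rate r = 0.038 per year.
With n = 26: PMT = 200,000 / ([(1 − (1+r)^−n)/r] × (1+r)) = ¥11,794

¥11,794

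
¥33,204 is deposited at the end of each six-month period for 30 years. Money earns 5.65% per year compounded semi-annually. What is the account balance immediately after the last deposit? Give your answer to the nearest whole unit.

This is an ordinary annuity: 60 deposits of ¥33,204 at the end of each six-month period.
Periodic rate r = 0.0565/2 per half-year; n is counted in half-years.
FV = PMT × [((1+r)^n − 1)/r] = 33,204 × [(1+r)^60 − 1] / r = ¥5,077,732

¥5,077,732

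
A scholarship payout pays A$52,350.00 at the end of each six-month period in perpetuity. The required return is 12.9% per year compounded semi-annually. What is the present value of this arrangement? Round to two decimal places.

Periodic rate r = 0.129/2 per half-year.
Level perpetuity: PV = PMT / r = 52,350 / (0.129/2) = A$811,627.91.

A$811,627.91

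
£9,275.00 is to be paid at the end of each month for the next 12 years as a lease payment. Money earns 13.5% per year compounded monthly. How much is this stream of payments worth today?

This is an ordinary annuity: 144 payments of £9,275.00 at the end of each month.
Periodic rate r = 0.135/12 per month; n is counted in months.
PV = PMT × [(1 − (1+r)^−n)/r] = 9,275 × [1 − (1+r)^−144] / r = £659,805.56

£659,805.56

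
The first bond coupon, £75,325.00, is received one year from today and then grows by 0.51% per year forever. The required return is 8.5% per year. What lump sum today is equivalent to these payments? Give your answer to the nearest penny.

£942,740.93

Periodic rate r = 0.085 per year.
Growing perpetuity (Gordon): PV = PMT₁ / (r − g) = 75,325 / (r − 0.0051) = £942,740.93.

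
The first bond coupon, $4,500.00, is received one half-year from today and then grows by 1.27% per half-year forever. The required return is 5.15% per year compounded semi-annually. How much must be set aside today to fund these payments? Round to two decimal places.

$344,827.59

Periodic rate r = 0.0515/2 per half-year.
Growing perpetuity (Gordon): PV = PMT₁ / (r − g) = 4,500 / (r − 0.0127) = $344,827.59.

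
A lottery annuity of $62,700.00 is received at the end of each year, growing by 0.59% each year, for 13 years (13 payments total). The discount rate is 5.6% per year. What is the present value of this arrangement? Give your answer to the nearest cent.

Periodic rate r = 0.056 per year.
Growing ordinary annuity: PV = PMT₁ × [1 − ((1+g)/(1+r))^n] / (r − g) = 62,700 × [1 − ((1+0.0059)/(1+r))^13] / (r − 0.0059) = $586,206.41.

$586,206.41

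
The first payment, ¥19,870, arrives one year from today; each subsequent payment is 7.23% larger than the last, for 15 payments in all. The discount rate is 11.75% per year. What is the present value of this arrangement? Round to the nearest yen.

¥202,960

Periodic rate r = 0.1175 per year.
Growing ordinary annuity: PV = PMT₁ × [1 − ((1+g)/(1+r))^n] / (r − g) = 19,870 × [1 − ((1+0.0723)/(1+r))^15] / (r − 0.0723) = ¥202,960.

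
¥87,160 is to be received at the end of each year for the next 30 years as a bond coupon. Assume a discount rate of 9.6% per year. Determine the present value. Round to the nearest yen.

¥849,876

This is an ordinary annuity: 30 payments of ¥87,160 at the end of each year.
Periodic rate r = 0.096 per year.
PV = PMT × [(1 − (1+r)^−n)/r] = 87,160 × [1 − (1+r)^−30] / r = ¥849,876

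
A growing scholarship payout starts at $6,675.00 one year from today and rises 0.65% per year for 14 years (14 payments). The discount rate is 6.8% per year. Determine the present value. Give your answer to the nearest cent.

$61,224.56

Periodic rate r = 0.068 per year.
Growing ordinary annuity: PV = PMT₁ × [1 − ((1+g)/(1+r))^n] / (r − g) = 6,675 × [1 − ((1+0.0065)/(1+r))^14] / (r − 0.0065) = $61,224.56.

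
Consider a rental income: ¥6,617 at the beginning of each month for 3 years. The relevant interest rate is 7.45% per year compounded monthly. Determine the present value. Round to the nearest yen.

¥214,201

This is an annuity due: 36 payments of ¥6,617 at the beginning of each month.
Periodic rate r = 0.0745/12 per month; n is counted in months.
PV = PMT × [(1 − (1+r)^−n)/r] × (1+r) = 6,617 × [1 − (1+r)^−36] / r × (1+r) = ¥214,201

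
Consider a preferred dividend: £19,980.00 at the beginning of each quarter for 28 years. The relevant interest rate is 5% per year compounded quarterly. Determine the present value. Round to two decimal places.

This is an annuity due: 112 payments of £19,980.00 at the beginning of each quarter.
Periodic rate r = 0.05/4 per quarter; n is counted in quarters.
PV = PMT × [(1 − (1+r)^−n)/r] × (1+r) = 19,980 × [1 − (1+r)^−112] / r × (1+r) = £1,215,814.15

£1,215,814.15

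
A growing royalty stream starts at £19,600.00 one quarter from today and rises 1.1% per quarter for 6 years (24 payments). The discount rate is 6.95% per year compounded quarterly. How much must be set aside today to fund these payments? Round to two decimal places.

Periodic rate r = 0.0695/4 per quarter; n is counted in quarters.
Growing ordinary annuity: PV = PMT₁ × [1 − ((1+g)/(1+r))^n] / (r − g) = 19,600 × [1 − ((1+0.011)/(1+r))^24] / (r − 0.011) = £430,529.96.

£430,529.96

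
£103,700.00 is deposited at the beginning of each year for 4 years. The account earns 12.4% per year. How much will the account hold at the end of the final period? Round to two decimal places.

This is an annuity due: 4 deposits of £103,700.00 at the beginning of each year.
Periodic rate r = 0.124 per year.
FV = PMT × [((1+r)^n − 1)/r] × (1+r) = 103,700 × [(1+r)^4 − 1] / r × (1+r) = £560,346.01

£560,346.01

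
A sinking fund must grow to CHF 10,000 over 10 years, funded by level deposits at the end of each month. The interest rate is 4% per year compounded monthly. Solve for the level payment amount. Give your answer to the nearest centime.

CHF 67.91

Level ordinary annuity; solve FV = PMT × [((1+r)^n − 1)/r] for PMT.
Periodic rate r = 0.04/12 per month; n is counted in months.
With n = 120: PMT = 10,000 / ([((1+r)^n − 1)/r]) = CHF 67.91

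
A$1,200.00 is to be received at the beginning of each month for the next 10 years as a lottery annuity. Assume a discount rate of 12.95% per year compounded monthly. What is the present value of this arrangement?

A$81,397.31

This is an annuity due: 120 payments of A$1,200.00 at the beginning of each month.
Periodic rate r = 0.1295/12 per month; n is counted in months.
PV = PMT × [(1 − (1+r)^−n)/r] × (1+r) = 1,200 × [1 − (1+r)^−120] / r × (1+r) = A$81,397.31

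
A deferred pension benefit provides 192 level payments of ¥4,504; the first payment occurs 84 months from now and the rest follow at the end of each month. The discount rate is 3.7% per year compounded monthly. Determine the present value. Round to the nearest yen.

¥504,905

Ordinary annuity of 192 payments, first payment at period 84.
Periodic rate r = 0.037/12 per month; n is counted in months.
The ordinary-annuity PV formula values the stream one period before the first payment (period 83); discount that back 83 periods:
PV₀ = 4,504 × [1 − (1+r)^−192] / r × (1+r)^−83 = ¥504,905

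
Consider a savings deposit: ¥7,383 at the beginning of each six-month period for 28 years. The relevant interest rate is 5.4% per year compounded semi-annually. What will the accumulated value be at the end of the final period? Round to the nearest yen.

This is an annuity due: 56 deposits of ¥7,383 at the beginning of each six-month period.
Periodic rate r = 0.054/2 per half-year; n is counted in half-years.
FV = PMT × [((1+r)^n − 1)/r] × (1+r) = 7,383 × [(1+r)^56 − 1] / r × (1+r) = ¥967,661

¥967,661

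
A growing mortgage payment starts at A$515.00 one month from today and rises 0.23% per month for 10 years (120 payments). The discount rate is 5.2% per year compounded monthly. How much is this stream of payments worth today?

A$54,677.86

Periodic rate r = 0.052/12 per month; n is counted in months.
Growing ordinary annuity: PV = PMT₁ × [1 − ((1+g)/(1+r))^n] / (r − g) = 515 × [1 − ((1+0.0023)/(1+r))^120] / (r − 0.0023) = A$54,677.86.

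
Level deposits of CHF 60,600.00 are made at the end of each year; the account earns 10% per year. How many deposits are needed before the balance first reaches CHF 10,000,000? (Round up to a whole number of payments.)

31 payments

Periodic rate r = 0.1 per year.
Ordinary annuity FV: 10,000,000 = 60,600 × [((1+r)^n − 1)/r].
(1+r)^n = 1 + 10,000,000 × r / 60,600, so n = ln(1 + 10,000,000·r/60,600) / ln(1+r) = 30.03.
Round up to a whole number of payments: n = 31.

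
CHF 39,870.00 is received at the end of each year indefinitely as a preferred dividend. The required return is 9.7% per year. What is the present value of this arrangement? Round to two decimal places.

Periodic rate r = 0.097 per year.
Level perpetuity: PV = PMT / r = 39,870 / (0.097) = CHF 411,030.93.

CHF 411,030.93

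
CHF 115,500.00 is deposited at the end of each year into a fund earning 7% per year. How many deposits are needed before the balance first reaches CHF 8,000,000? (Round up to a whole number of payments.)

Periodic rate r = 0.07 per year.
Ordinary annuity FV: 8,000,000 = 115,500 × [((1+r)^n − 1)/r].
(1+r)^n = 1 + 8,000,000 × r / 115,500, so n = ln(1 + 8,000,000·r/115,500) / ln(1+r) = 26.10.
Round up to a whole number of payments: n = 27.

27 payments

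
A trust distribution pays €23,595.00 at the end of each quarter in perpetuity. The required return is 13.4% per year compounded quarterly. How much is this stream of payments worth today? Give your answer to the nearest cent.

€704,328.36

Periodic rate r = 0.134/4 per quarter.
Level perpetuity: PV = PMT / r = 23,595 / (0.134/4) = €704,328.36.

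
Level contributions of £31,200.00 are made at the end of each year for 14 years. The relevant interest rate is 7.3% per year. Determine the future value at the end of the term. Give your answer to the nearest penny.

£718,716.80

This is an ordinary annuity: 14 deposits of £31,200.00 at the end of each year.
Periodic rate r = 0.073 per year.
FV = PMT × [((1+r)^n − 1)/r] = 31,200 × [(1+r)^14 − 1] / r = £718,716.80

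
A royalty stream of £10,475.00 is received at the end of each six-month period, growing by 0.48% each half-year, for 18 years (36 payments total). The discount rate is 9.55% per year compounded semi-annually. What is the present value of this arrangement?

£189,840.03

Periodic rate r = 0.0955/2 per half-year; n is counted in half-years.
Growing ordinary annuity: PV = PMT₁ × [1 − ((1+g)/(1+r))^n] / (r − g) = 10,475 × [1 − ((1+0.0048)/(1+r))^36] / (r − 0.0048) = £189,840.03.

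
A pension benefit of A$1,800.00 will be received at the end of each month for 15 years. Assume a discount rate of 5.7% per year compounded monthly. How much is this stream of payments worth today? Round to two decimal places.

This is an ordinary annuity: 180 payments of A$1,800.00 at the end of each month.
Periodic rate r = 0.057/12 per month; n is counted in months.
PV = PMT × [(1 − (1+r)^−n)/r] = 1,800 × [1 − (1+r)^−180] / r = A$217,460.87

A$217,460.87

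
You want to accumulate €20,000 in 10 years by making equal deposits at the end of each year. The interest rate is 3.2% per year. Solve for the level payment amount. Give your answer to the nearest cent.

€1,728.60

Level ordinary annuity; solve FV = PMT × [((1+r)^n − 1)/r] for PMT.
Periodic rate r = 0.032 per year.
With n = 10: PMT = 20,000 / ([((1+r)^n − 1)/r]) = €1,728.60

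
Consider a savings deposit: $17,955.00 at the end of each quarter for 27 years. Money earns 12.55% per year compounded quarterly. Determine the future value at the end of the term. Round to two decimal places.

This is an ordinary annuity: 108 deposits of $17,955.00 at the end of each quarter.
Periodic rate r = 0.1255/4 per quarter; n is counted in quarters.
FV = PMT × [((1+r)^n − 1)/r] = 17,955 × [(1+r)^108 − 1] / r = $15,519,153.45

$15,519,153.45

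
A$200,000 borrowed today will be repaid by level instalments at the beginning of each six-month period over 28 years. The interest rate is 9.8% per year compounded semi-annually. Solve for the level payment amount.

A$10,030.73

Level annuity due; solve PV = PMT × [(1 − (1+r)^−n)/r] × (1+r) for PMT.
Periodic rate r = 0.098/2 per half-year; n is counted in half-years.
With n = 56: PMT = 200,000 / ([(1 − (1+r)^−n)/r] × (1+r)) = A$10,030.73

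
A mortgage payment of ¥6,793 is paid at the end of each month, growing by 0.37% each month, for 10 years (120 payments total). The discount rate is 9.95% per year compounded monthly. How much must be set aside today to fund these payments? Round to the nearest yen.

Periodic rate r = 0.0995/12 per month; n is counted in months.
Growing ordinary annuity: PV = PMT₁ × [1 − ((1+g)/(1+r))^n] / (r − g) = 6,793 × [1 − ((1+0.0037)/(1+r))^120] / (r − 0.0037) = ¥623,918.

¥623,918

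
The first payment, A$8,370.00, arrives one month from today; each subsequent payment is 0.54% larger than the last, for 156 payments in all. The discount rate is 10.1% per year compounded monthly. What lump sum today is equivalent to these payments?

Periodic rate r = 0.101/12 per month; n is counted in months.
Growing ordinary annuity: PV = PMT₁ × [1 − ((1+g)/(1+r))^n] / (r − g) = 8,370 × [1 − ((1+0.0054)/(1+r))^156] / (r − 0.0054) = A$1,035,899.35.

A$1,035,899.35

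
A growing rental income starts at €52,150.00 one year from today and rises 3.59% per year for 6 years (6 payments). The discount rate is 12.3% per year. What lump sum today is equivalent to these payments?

€229,874.49

Periodic rate r = 0.123 per year.
Growing ordinary annuity: PV = PMT₁ × [1 − ((1+g)/(1+r))^n] / (r − g) = 52,150 × [1 − ((1+0.0359)/(1+r))^6] / (r − 0.0359) = €229,874.49.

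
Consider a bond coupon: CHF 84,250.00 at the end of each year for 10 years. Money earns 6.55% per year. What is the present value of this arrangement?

This is an ordinary annuity: 10 payments of CHF 84,250.00 at the end of each year.
Periodic rate r = 0.0655 per year.
PV = PMT × [(1 − (1+r)^−n)/r] = 84,250 × [1 − (1+r)^−10] / r = CHF 604,244.32

CHF 604,244.32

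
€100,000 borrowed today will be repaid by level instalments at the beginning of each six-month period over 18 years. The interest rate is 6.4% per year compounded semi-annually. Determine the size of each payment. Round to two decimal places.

€4,571.79

Level annuity due; solve PV = PMT × [(1 − (1+r)^−n)/r] × (1+r) for PMT.
Periodic rate r = 0.064/2 per half-year; n is counted in half-years.
With n = 36: PMT = 100,000 / ([(1 − (1+r)^−n)/r] × (1+r)) = €4,571.79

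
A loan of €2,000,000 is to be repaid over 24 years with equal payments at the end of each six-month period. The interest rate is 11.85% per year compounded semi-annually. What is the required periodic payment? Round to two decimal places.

Level ordinary annuity; solve PV = PMT × [(1 − (1+r)^−n)/r] for PMT.
Periodic rate r = 0.1185/2 per half-year; n is counted in half-years.
With n = 48: PMT = 2,000,000 / ([(1 − (1+r)^−n)/r]) = €126,481.81

€126,481.81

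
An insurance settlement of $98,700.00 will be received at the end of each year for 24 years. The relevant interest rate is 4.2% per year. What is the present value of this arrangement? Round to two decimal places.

This is an ordinary annuity: 24 payments of $98,700.00 at the end of each year.
Periodic rate r = 0.042 per year.
PV = PMT × [(1 − (1+r)^−n)/r] = 98,700 × [1 − (1+r)^−24] / r = $1,474,527.30

$1,474,527.30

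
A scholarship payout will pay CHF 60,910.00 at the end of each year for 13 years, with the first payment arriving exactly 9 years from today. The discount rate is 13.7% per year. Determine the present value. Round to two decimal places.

CHF 129,186.96

Ordinary annuity of 13 payments, first payment at period 9.
Periodic rate r = 0.137 per year.
The ordinary-annuity PV formula values the stream one period before the first payment (period 8); discount that back 8 periods:
PV₀ = 60,910 × [1 − (1+r)^−13] / r × (1+r)^−8 = CHF 129,186.96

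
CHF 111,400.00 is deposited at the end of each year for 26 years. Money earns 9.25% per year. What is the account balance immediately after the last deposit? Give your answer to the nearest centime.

CHF 10,810,046.84

This is an ordinary annuity: 26 deposits of CHF 111,400.00 at the end of each year.
Periodic rate r = 0.0925 per year.
FV = PMT × [((1+r)^n − 1)/r] = 111,400 × [(1+r)^26 − 1] / r = CHF 10,810,046.84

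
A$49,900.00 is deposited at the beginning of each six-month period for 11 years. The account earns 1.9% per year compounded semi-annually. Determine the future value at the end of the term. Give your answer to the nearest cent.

A$1,226,103.22

This is an annuity due: 22 deposits of A$49,900.00 at the beginning of each six-month period.
Periodic rate r = 0.019/2 per half-year; n is counted in half-years.
FV = PMT × [((1+r)^n − 1)/r] × (1+r) = 49,900 × [(1+r)^22 − 1] / r × (1+r) = A$1,226,103.22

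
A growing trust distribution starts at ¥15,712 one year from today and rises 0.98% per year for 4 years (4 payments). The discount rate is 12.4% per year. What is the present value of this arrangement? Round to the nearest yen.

Periodic rate r = 0.124 per year.
Growing ordinary annuity: PV = PMT₁ × [1 − ((1+g)/(1+r))^n] / (r − g) = 15,712 × [1 − ((1+0.0098)/(1+r))^4] / (r − 0.0098) = ¥47,956.

¥47,956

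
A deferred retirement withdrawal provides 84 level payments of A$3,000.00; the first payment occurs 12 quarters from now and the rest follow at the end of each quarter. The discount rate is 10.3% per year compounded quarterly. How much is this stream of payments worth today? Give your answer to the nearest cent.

A$77,673.25

Ordinary annuity of 84 payments, first payment at period 12.
Periodic rate r = 0.103/4 per quarter; n is counted in quarters.
The ordinary-annuity PV formula values the stream one period before the first payment (period 11); discount that back 11 periods:
PV₀ = 3,000 × [1 − (1+r)^−84] / r × (1+r)^−11 = A$77,673.25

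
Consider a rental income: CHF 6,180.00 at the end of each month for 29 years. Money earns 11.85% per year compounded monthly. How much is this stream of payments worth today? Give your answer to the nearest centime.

CHF 605,343.29

This is an ordinary annuity: 348 payments of CHF 6,180.00 at the end of each month.
Periodic rate r = 0.1185/12 per month; n is counted in months.
PV = PMT × [(1 − (1+r)^−n)/r] = 6,180 × [1 − (1+r)^−348] / r = CHF 605,343.29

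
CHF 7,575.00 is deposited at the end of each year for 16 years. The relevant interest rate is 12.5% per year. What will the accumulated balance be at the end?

CHF 338,344.96

This is an ordinary annuity: 16 deposits of CHF 7,575.00 at the end of each year.
Periodic rate r = 0.125 per year.
FV = PMT × [((1+r)^n − 1)/r] = 7,575 × [(1+r)^16 − 1] / r = CHF 338,344.96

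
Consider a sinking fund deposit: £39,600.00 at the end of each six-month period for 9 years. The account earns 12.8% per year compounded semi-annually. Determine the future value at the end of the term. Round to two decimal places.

This is an ordinary annuity: 18 deposits of £39,600.00 at the end of each six-month period.
Periodic rate r = 0.128/2 per half-year; n is counted in half-years.
FV = PMT × [((1+r)^n − 1)/r] = 39,600 × [(1+r)^18 − 1] / r = £1,271,261.80

£1,271,261.80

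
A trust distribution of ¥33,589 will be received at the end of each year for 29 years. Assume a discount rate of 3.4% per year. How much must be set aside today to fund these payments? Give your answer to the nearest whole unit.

This is an ordinary annuity: 29 payments of ¥33,589 at the end of each year.
Periodic rate r = 0.034 per year.
PV = PMT × [(1 − (1+r)^−n)/r] = 33,589 × [1 − (1+r)^−29] / r = ¥613,265

¥613,265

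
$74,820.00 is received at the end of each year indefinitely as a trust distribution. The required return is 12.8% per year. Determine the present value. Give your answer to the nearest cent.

Periodic rate r = 0.128 per year.
Level perpetuity: PV = PMT / r = 74,820 / (0.128) = $584,531.25.

$584,531.25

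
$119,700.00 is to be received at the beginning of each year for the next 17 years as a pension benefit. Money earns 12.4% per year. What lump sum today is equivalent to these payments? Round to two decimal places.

$936,288.16

This is an annuity due: 17 payments of $119,700.00 at the beginning of each year.
Periodic rate r = 0.124 per year.
PV = PMT × [(1 − (1+r)^−n)/r] × (1+r) = 119,700 × [1 − (1+r)^−17] / r × (1+r) = $936,288.16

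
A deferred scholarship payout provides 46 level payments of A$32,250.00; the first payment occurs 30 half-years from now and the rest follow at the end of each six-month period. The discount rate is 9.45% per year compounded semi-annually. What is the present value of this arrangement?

Ordinary annuity of 46 payments, first payment at period 30.
Periodic rate r = 0.0945/2 per half-year; n is counted in half-years.
The ordinary-annuity PV formula values the stream one period before the first payment (period 29); discount that back 29 periods:
PV₀ = 32,250 × [1 − (1+r)^−46] / r × (1+r)^−29 = A$157,526.56

A$157,526.56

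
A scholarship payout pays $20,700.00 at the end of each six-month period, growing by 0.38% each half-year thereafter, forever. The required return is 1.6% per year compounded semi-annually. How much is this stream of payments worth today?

$4,928,571.43

Periodic rate r = 0.016/2 per half-year.
Growing perpetuity (Gordon): PV = PMT₁ / (r − g) = 20,700 / (r − 0.0038) = $4,928,571.43.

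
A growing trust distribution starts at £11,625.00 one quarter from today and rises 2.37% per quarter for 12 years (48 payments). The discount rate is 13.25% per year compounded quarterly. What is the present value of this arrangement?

£438,977.26

Periodic rate r = 0.1325/4 per quarter; n is counted in quarters.
Growing ordinary annuity: PV = PMT₁ × [1 − ((1+g)/(1+r))^n] / (r − g) = 11,625 × [1 − ((1+0.0237)/(1+r))^48] / (r − 0.0237) = £438,977.26.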